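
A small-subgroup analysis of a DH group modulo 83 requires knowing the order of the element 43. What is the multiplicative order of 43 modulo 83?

82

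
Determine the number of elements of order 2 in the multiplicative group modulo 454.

1

φ(454) = φ(2)·φ(227) = 1·226 = 226 = 2 · 113.
In a cyclic group of order 226, there are φ(d) elements of order d for each divisor d of 226, and zero for non-divisors.
2 | 226, and φ(2) = 2 − 1 = 1.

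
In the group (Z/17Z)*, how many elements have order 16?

8

φ(17) = 17 − 1 = 16 = 2^4.
Since (Z/17Z)^× is cyclic of order 16, the number of elements of order d is φ(d) when d | 16 and 0 otherwise.
16 = 2^4 divides 16, and φ(16) = 8.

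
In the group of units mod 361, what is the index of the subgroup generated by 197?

Since 197 ∈ (Z/361Z)^×, its order divides φ(361) = φ(19^2) = 19·(19−1) = 342 = 2 · 3^2 · 19.
Divisors of 342: 1, 2, 3, 6, 9, 18, 19, 38, 57, 114, 171, 342.
Compute 197^d (mod 361) for the divisors d until we hit 1:
197^1 ≡ 197
197^2 ≡ 182
197^3 ≡ 115
197^6 ≡ 229
197^9 ≡ 343
197^18 ≡ 324
197^19 ≡ 292
197^38 ≡ 68
197^57 ≡ 1
So ord_361(197) = 57, hence |⟨197⟩| = 57.
The index is φ(361) / ord(197) = 342 / 57 = 6.

6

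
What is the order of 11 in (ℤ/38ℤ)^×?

3

ord(11) | φ(38) = φ(2)·φ(19) = 1·18 = 18 = 2 · 3^2.
Divisors of 18: 1, 2, 3, 6, 9, 18.
Compute 11^d (mod 38) for the divisors d until we hit 1:
11^1 ≡ 11
11^2 ≡ 7
11^3 ≡ 1
Hence ord(11) = 3.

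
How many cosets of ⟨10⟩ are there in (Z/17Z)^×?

The order of 10 must divide φ(17) = 17 − 1 = 16 = 2^4.
Divisors of 16: 1, 2, 4, 8, 16.
Compute 10^d (mod 17) for the divisors d until we hit 1:
10^1 ≡ 10 (mod 17)
10^2 ≡ 15 (mod 17)
10^4 ≡ 4 (mod 17)
10^8 ≡ 16 (mod 17)
10^16 ≡ 1 (mod 17) ✓
So ord_17(10) = 16, hence |⟨10⟩| = 16.
The index is φ(17) / ord(10) = 16 / 16 = 1.

1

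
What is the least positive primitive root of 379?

2

φ(379) = 379 − 1 = 378 = 2 · 3^3 · 7.
Test candidates g = 2, 3, … against the prime factors q ∈ {2, 3, 7} of φ(379): g is a generator iff g^(378/q) ≢ 1 for every such q.
g = 2: 2^189 ≡ 378; 2^126 ≡ 327; 2^54 ≡ 125 — none is 1, so 2 is a primitive root.
So 2 is the smallest generator of (Z/379Z)^×.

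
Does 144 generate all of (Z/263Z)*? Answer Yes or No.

φ(263) = 263 − 1 = 262 = 2 · 131.
Test 144^(262/q) mod 263 for each prime factor q of 262:
144^131 ≡ 1 (mod 263)  [q = 2: ≡ 1 ✗]
144^2 ≡ 222 (mod 263)  [q = 131: ≢ 1 ✓]
144^131 ≡ 1 shows ord(144) | 131, strictly less than φ(263); not a primitive root.

No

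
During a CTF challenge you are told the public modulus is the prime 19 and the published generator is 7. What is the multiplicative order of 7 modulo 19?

The order of 7 must divide φ(19) = 19 − 1 = 18 = 2 · 3^2.
Divisors of 18: 1, 2, 3, 6, 9, 18.
Test each divisor d:
7^1 ≡ 7 (mod 19)
7^2 ≡ 11 (mod 19)
7^3 ≡ 1 (mod 19) ✓
Hence ord(7) = 3.

3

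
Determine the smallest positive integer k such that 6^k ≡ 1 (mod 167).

Since 6 ∈ (Z/167Z)^×, its order divides φ(167) = 167 − 1 = 166 = 2 · 83.
Divisors of 166: 1, 2, 83, 166.
Evaluate successive powers at the divisors of 166:
6^1 ≡ 6
6^2 ≡ 36
6^83 ≡ 1
The smallest such exponent is 83, so the order of 6 is 83.

83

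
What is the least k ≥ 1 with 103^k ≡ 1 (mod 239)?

238

ord(103) | φ(239) = 239 − 1 = 238 = 2 · 7 · 17.
Divisors of 238: 1, 2, 7, 14, 17, 34, 119, 238.
Check 103^d mod 239 for each divisor in increasing order:
103^1 ≡ 103 (mod 239)
103^2 ≡ 93 (mod 239)
103^7 ≡ 138 (mod 239)
103^14 ≡ 163 (mod 239)
103^17 ≡ 229 (mod 239)
103^34 ≡ 100 (mod 239)
103^119 ≡ 238 (mod 239)
103^238 ≡ 1 (mod 239) ✓
Hence ord(103) = 238.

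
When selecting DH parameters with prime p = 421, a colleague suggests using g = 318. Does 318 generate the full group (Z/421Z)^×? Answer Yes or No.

φ(421) = 421 − 1 = 420 = 2^2 · 3 · 5 · 7.
An element g generates (Z/421Z)^× iff g^(420/q) ≢ 1 (mod 421) for each prime q ∈ {2, 3, 5, 7}.
318^210 ≡ 1 (mod 421)  [q = 2: ≡ 1 ✗]
318^140 ≡ 20 (mod 421)  [q = 3: ≢ 1 ✓]
318^84 ≡ 279 (mod 421)  [q = 5: ≢ 1 ✓]
318^60 ≡ 370 (mod 421)  [q = 7: ≢ 1 ✓]
318^210 ≡ 1 shows ord(318) | 210, strictly less than φ(421); not a primitive root.

No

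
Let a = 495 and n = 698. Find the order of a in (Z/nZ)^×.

Since 495 ∈ (Z/698Z)^×, its order divides φ(698) = φ(2)·φ(349) = 1·348 = 348 = 2^2 · 3 · 29.
Divisors of 348: 1, 2, 3, 4, 6, 12, 29, 58, 87, 116, 174, 348.
Check 495^d mod 698 for each divisor in increasing order:
495^1 ≡ 495
495^2 ≡ 27
495^3 ≡ 103
495^4 ≡ 31
495^6 ≡ 139
495^12 ≡ 475
495^29 ≡ 213
495^58 ≡ 697
495^87 ≡ 485
495^116 ≡ 1
The smallest such exponent is 116, so the order of 495 is 116.

116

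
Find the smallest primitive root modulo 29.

2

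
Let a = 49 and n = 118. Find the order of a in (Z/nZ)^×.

29

Since 49 ∈ (Z/118Z)^×, its order divides φ(118) = φ(2)·φ(59) = 1·58 = 58 = 2 · 29.
Divisors of 58: 1, 2, 29, 58.
Compute 49^d (mod 118) for the divisors d until we hit 1:
49^1 ≡ 49 (mod 118)
49^2 ≡ 41 (mod 118)
49^29 ≡ 1 (mod 118) ✓
So ord_118(49) = 29.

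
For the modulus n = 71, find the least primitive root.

φ(71) = 71 − 1 = 70 = 2 · 5 · 7.
g is a primitive root iff g^(70/q) ≢ 1 (mod 71) for each prime q ∈ {2, 5, 7}.
g = 2: 2^35 ≡ 1 — hits 1, so not a primitive root.
g = 3: 3^35 ≡ 1 — hits 1, so not a primitive root.
g = 4: 4^35 ≡ 1 — hits 1, so not a primitive root.
g = 5: 5^35 ≡ 1 — hits 1, so not a primitive root.
g = 6: 6^35 ≡ 1 — hits 1, so not a primitive root.
g = 7: 7^35 ≡ 70; 7^14 ≡ 54; 7^10 ≡ 45 — none is 1, so 7 is a primitive root.
Hence the least primitive root of 71 is 7.

7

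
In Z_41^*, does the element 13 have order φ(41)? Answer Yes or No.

Yes

φ(41) = 41 − 1 = 40 = 2^3 · 5.
Test 13^(40/q) mod 41 for each prime factor q of 40:
13^20 ≡ 40 (mod 41)  [q = 2: ≢ 1 ✓]
13^8 ≡ 10 (mod 41)  [q = 5: ≢ 1 ✓]
Every test exponent gives a nontrivial residue, hence 13 generates the full group.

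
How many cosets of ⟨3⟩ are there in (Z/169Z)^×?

4

Since 3 ∈ (Z/169Z)^×, its order divides φ(169) = φ(13^2) = 13·(13−1) = 156 = 2^2 · 3 · 13.
Divisors of 156: 1, 2, 3, 4, 6, 12, 13, 26, 39, 52, 78, 156.
Check 3^d mod 169 for each divisor in increasing order:
3^1 ≡ 3 (mod 169)
3^2 ≡ 9 (mod 169)
3^3 ≡ 27 (mod 169)
3^4 ≡ 81 (mod 169)
3^6 ≡ 53 (mod 169)
3^12 ≡ 105 (mod 169)
3^13 ≡ 146 (mod 169)
3^26 ≡ 22 (mod 169)
3^39 ≡ 1 (mod 169) ✓
So ord_169(3) = 39, hence |⟨3⟩| = 39.
The index is φ(169) / ord(3) = 156 / 39 = 4.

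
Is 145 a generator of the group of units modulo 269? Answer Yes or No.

φ(269) = 269 − 1 = 268 = 2^2 · 67.
Test 145^(268/q) mod 269 for each prime factor q of 268:
145^134 ≡ 268 (mod 269)  [q = 2: ≢ 1 ✓]
145^4 ≡ 235 (mod 269)  [q = 67: ≢ 1 ✓]
All checks pass, so 145 has order 268 and is a primitive root modulo 269.

Yes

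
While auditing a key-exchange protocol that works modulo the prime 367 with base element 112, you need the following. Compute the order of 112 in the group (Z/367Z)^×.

183

ord(112) | φ(367) = 367 − 1 = 366 = 2 · 3 · 61.
Divisors of 366: 1, 2, 3, 6, 61, 122, 183, 366.
Check 112^d mod 367 for each divisor in increasing order:
112^1 ≡ 112 (mod 367)
112^2 ≡ 66 (mod 367)
112^3 ≡ 52 (mod 367)
112^6 ≡ 135 (mod 367)
112^61 ≡ 83 (mod 367)
112^122 ≡ 283 (mod 367)
112^183 ≡ 1 (mod 367) ✓
Hence ord(112) = 183.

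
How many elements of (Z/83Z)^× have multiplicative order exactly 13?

φ(83) = 83 − 1 = 82 = 2 · 41.
(Z/83Z)^× is cyclic (|G| = 82); a cyclic group of order m has exactly φ(d) elements of each order d | m, and none otherwise.
Since 13 ∤ 82, the count is 0.

0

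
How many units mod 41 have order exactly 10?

4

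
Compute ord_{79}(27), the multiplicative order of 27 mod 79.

26

Since 27 ∈ (Z/79Z)^×, its order divides φ(79) = 79 − 1 = 78 = 2 · 3 · 13.
Divisors of 78: 1, 2, 3, 6, 13, 26, 39, 78.
Evaluate successive powers at the divisors of 78:
27^1 ≡ 27 (mod 79)
27^2 ≡ 18 (mod 79)
27^3 ≡ 12 (mod 79)
27^6 ≡ 65 (mod 79)
27^13 ≡ 78 (mod 79)
27^26 ≡ 1 (mod 79) ✓
The smallest such exponent is 26, so the order of 27 is 26.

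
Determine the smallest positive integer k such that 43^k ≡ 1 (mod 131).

65

By Lagrange's theorem, ord_131(43) divides φ(131) = 131 − 1 = 130 = 2 · 5 · 13.
Divisors of 130: 1, 2, 5, 10, 13, 26, 65, 130.
Check 43^d mod 131 for each divisor in increasing order:
43^1 ≡ 43 (mod 131)
43^2 ≡ 15 (mod 131)
43^5 ≡ 112 (mod 131)
43^10 ≡ 99 (mod 131)
43^13 ≡ 58 (mod 131)
43^26 ≡ 89 (mod 131)
43^65 ≡ 1 (mod 131) ✓
Therefore the multiplicative order of 43 modulo 131 is 65.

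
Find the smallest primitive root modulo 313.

10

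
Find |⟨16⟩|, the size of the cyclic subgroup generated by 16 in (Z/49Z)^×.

21

By Lagrange's theorem, ord_49(16) divides φ(49) = φ(7^2) = 7·(7−1) = 42 = 2 · 3 · 7.
Divisors of 42: 1, 2, 3, 6, 7, 14, 21, 42.
Evaluate successive powers at the divisors of 42:
16^1 ≡ 16
16^2 ≡ 11
16^3 ≡ 29
16^6 ≡ 8
16^7 ≡ 30
16^14 ≡ 18
16^21 ≡ 1
So ord_49(16) = 21.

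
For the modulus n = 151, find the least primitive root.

6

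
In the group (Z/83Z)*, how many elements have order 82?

φ(83) = 83 − 1 = 82 = 2 · 41.
(Z/83Z)^× is cyclic (|G| = 82); a cyclic group of order m has exactly φ(d) elements of each order d | m, and none otherwise.
82 = 2 · 41 divides 82, and φ(82) = 40.

40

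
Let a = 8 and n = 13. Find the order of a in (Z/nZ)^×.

4

Since 8 ∈ (Z/13Z)^×, its order divides φ(13) = 13 − 1 = 12 = 2^2 · 3.
Divisors of 12: 1, 2, 3, 4, 6, 12.
Test each divisor d:
8^1 ≡ 8 (mod 13)
8^2 ≡ 12 (mod 13)
8^3 ≡ 5 (mod 13)
8^4 ≡ 1 (mod 13) ✓
The smallest such exponent is 4, so the order of 8 is 4.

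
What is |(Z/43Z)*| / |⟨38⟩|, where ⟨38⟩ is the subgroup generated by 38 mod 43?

2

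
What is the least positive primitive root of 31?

φ(31) = 31 − 1 = 30 = 2 · 3 · 5.
g is a primitive root iff g^(30/q) ≢ 1 (mod 31) for each prime q ∈ {2, 3, 5}.
g = 2: 2^15 ≡ 1 — hits 1, so not a primitive root.
g = 3: 3^15 ≡ 30; 3^10 ≡ 25; 3^6 ≡ 16 — none is 1, so 3 is a primitive root.
So 3 is the smallest generator of (Z/31Z)^×.

3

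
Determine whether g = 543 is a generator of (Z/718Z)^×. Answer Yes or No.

φ(718) = φ(2)·φ(359) = 1·358 = 358 = 2 · 179.
An element g generates (Z/718Z)^× iff g^(358/q) ≢ 1 (mod 718) for each prime q ∈ {2, 179}.
543^179 ≡ 1 (mod 718)  [q = 2: ≡ 1 ✗]
543^2 ≡ 469 (mod 718)  [q = 179: ≢ 1 ✓]
Since 543^179 ≡ 1, the order of 543 divides 179 < 358, so 543 is not a primitive root.

No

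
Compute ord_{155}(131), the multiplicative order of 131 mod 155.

The order of 131 must divide φ(155) = φ(5·31) = (5−1)·(31−1) = 4·30 = 120 = 2^3 · 3 · 5.
Divisors of 120: 1, 2, 3, 4, 5, 6, 8, 10, 12, 15, 20, 24, 30, 40, 60, 120.
Test each divisor d:
131^1 ≡ 131 (mod 155)
131^2 ≡ 111 (mod 155)
131^3 ≡ 126 (mod 155)
131^4 ≡ 76 (mod 155)
131^5 ≡ 36 (mod 155)
131^6 ≡ 66 (mod 155)
131^8 ≡ 41 (mod 155)
131^10 ≡ 56 (mod 155)
131^12 ≡ 16 (mod 155)
131^15 ≡ 1 (mod 155) ✓
Therefore the multiplicative order of 131 modulo 155 is 15.

15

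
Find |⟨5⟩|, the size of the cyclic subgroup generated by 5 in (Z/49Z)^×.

42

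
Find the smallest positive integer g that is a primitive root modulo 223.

φ(223) = 223 − 1 = 222 = 2 · 3 · 37.
g is a primitive root iff g^(222/q) ≢ 1 (mod 223) for each prime q ∈ {2, 3, 37}.
g = 2: 2^111 ≡ 1 — hits 1, so not a primitive root.
g = 3: 3^111 ≡ 222; 3^74 ≡ 183; 3^6 ≡ 60 — none is 1, so 3 is a primitive root.
So 3 is the smallest generator of (Z/223Z)^×.

3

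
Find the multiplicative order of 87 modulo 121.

22

Since 87 ∈ (Z/121Z)^×, its order divides φ(121) = φ(11^2) = 11·(11−1) = 110 = 2 · 5 · 11.
Divisors of 110: 1, 2, 5, 10, 11, 22, 55, 110.
Evaluate successive powers at the divisors of 110:
87^1 ≡ 87 (mod 121)
87^2 ≡ 67 (mod 121)
87^5 ≡ 76 (mod 121)
87^10 ≡ 89 (mod 121)
87^11 ≡ 120 (mod 121)
87^22 ≡ 1 (mod 121) ✓
The smallest such exponent is 22, so the order of 87 is 22.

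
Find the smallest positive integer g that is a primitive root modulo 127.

φ(127) = 127 − 1 = 126 = 2 · 3^2 · 7.
Test candidates g = 2, 3, … against the prime factors q ∈ {2, 3, 7} of φ(127): g is a generator iff g^(126/q) ≢ 1 for every such q.
g = 2: 2^63 ≡ 1 — hits 1, so not a primitive root.
g = 3: 3^63 ≡ 126; 3^42 ≡ 107; 3^18 ≡ 4 — none is 1, so 3 is a primitive root.
The smallest primitive root modulo 127 is 3.

3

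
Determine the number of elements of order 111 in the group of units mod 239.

0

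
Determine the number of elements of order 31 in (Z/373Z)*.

φ(373) = 373 − 1 = 372 = 2^2 · 3 · 31.
In a cyclic group of order 372, there are φ(d) elements of order d for each divisor d of 372, and zero for non-divisors.
31 | 372, and φ(31) = 31 − 1 = 30.

30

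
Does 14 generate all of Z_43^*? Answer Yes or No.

No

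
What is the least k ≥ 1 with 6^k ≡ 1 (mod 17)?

16

ord(6) | φ(17) = 17 − 1 = 16 = 2^4.
Divisors of 16: 1, 2, 4, 8, 16.
Check 6^d mod 17 for each divisor in increasing order:
6^1 ≡ 6 (mod 17)
6^2 ≡ 2 (mod 17)
6^4 ≡ 4 (mod 17)
6^8 ≡ 16 (mod 17)
6^16 ≡ 1 (mod 17) ✓
The smallest such exponent is 16, so the order of 6 is 16.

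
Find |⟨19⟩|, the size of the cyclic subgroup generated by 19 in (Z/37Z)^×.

36

Since 19 ∈ (Z/37Z)^×, its order divides φ(37) = 37 − 1 = 36 = 2^2 · 3^2.
Divisors of 36: 1, 2, 3, 4, 6, 9, 12, 18, 36.
Evaluate successive powers at the divisors of 36:
19^1 ≡ 19
19^2 ≡ 28
19^3 ≡ 14
19^4 ≡ 7
19^6 ≡ 11
19^9 ≡ 6
19^12 ≡ 10
19^18 ≡ 36
19^36 ≡ 1
Therefore the multiplicative order of 19 modulo 37 is 36.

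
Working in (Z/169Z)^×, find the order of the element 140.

78

ord(140) | φ(169) = φ(13^2) = 13·(13−1) = 156 = 2^2 · 3 · 13.
Divisors of 156: 1, 2, 3, 4, 6, 12, 13, 26, 39, 52, 78, 156.
Evaluate successive powers at the divisors of 156:
140^1 ≡ 140
140^2 ≡ 165
140^3 ≡ 116
140^4 ≡ 16
140^6 ≡ 105
140^12 ≡ 40
140^13 ≡ 23
140^26 ≡ 22
140^39 ≡ 168
140^52 ≡ 146
140^78 ≡ 1
Hence ord(140) = 78.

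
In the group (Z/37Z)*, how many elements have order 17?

0

φ(37) = 37 − 1 = 36 = 2^2 · 3^2.
(Z/37Z)^× is cyclic (|G| = 36); a cyclic group of order m has exactly φ(d) elements of each order d | m, and none otherwise.
Here 36 is not a multiple of 17, so there are no elements of order 17.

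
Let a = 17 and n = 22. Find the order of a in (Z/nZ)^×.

10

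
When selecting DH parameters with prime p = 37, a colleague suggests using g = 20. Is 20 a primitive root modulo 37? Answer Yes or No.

Yes

φ(37) = 37 − 1 = 36 = 2^2 · 3^2.
Test 20^(36/q) mod 37 for each prime factor q of 36:
20^18 ≡ 36 (mod 37)  [q = 2: ≢ 1 ✓]
20^12 ≡ 26 (mod 37)  [q = 3: ≢ 1 ✓]
Every test exponent gives a nontrivial residue, hence 20 generates the full group.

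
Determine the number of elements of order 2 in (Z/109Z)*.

φ(109) = 109 − 1 = 108 = 2^2 · 3^3.
Since (Z/109Z)^× is cyclic of order 108, the number of elements of order d is φ(d) when d | 108 and 0 otherwise.
2 | 108, and φ(2) = 2 − 1 = 1.

1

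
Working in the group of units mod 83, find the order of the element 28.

ord(28) | φ(83) = 83 − 1 = 82 = 2 · 41.
Divisors of 82: 1, 2, 41, 82.
Compute 28^d (mod 83) for the divisors d until we hit 1:
28^1 ≡ 28
28^2 ≡ 37
28^41 ≡ 1
Hence ord(28) = 41.

41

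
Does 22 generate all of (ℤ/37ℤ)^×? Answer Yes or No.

Yes

φ(37) = 37 − 1 = 36 = 2^2 · 3^2.
22 is a primitive root mod 37 iff 22^(φ(37)/q) ≢ 1 for every prime q | φ(37), i.e. q ∈ {2, 3}.
22^18 ≡ 36 (mod 37)  [q = 2: ≢ 1 ✓]
22^12 ≡ 26 (mod 37)  [q = 3: ≢ 1 ✓]
All checks pass, so 22 has order 36 and is a primitive root modulo 37.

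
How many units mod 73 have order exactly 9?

6

φ(73) = 73 − 1 = 72 = 2^3 · 3^2.
Since (Z/73Z)^× is cyclic of order 72, the number of elements of order d is φ(d) when d | 72 and 0 otherwise.
9 = 3^2 divides 72, and φ(9) = 6.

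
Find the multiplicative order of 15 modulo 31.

By Lagrange's theorem, ord_31(15) divides φ(31) = 31 − 1 = 30 = 2 · 3 · 5.
Divisors of 30: 1, 2, 3, 5, 6, 10, 15, 30.
Check 15^d mod 31 for each divisor in increasing order:
15^1 ≡ 15 (mod 31)
15^2 ≡ 8 (mod 31)
15^3 ≡ 27 (mod 31)
15^5 ≡ 30 (mod 31)
15^6 ≡ 16 (mod 31)
15^10 ≡ 1 (mod 31) ✓
So ord_31(15) = 10.

10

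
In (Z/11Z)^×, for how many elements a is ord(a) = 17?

0

φ(11) = 11 − 1 = 10 = 2 · 5.
Since (Z/11Z)^× is cyclic of order 10, the number of elements of order d is φ(d) when d | 10 and 0 otherwise.
17 does not divide 10, so no element of (Z/11Z)^× has order 17.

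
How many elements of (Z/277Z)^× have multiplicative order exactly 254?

0

φ(277) = 277 − 1 = 276 = 2^2 · 3 · 23.
(Z/277Z)^× is cyclic (|G| = 276); a cyclic group of order m has exactly φ(d) elements of each order d | m, and none otherwise.
254 does not divide 276, so no element of (Z/277Z)^× has order 254.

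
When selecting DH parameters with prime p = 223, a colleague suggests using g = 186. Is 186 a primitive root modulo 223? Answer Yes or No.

φ(223) = 223 − 1 = 222 = 2 · 3 · 37.
It suffices to check that the order of 186 is not a proper divisor of 222: compute 186^(222/q) for q ∈ {2, 3, 37}.
186^111 ≡ 222 (mod 223)  [q = 2: ≢ 1 ✓]
186^74 ≡ 39 (mod 223)  [q = 3: ≢ 1 ✓]
186^6 ≡ 132 (mod 223)  [q = 37: ≢ 1 ✓]
None equal 1, so ord_223(186) = 222: 186 is a primitive root.

Yes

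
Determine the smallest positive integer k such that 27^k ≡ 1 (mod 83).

ord(27) | φ(83) = 83 − 1 = 82 = 2 · 41.
Divisors of 82: 1, 2, 41, 82.
Test each divisor d:
27^1 ≡ 27 (mod 83)
27^2 ≡ 65 (mod 83)
27^41 ≡ 1 (mod 83) ✓
Hence ord(27) = 41.

41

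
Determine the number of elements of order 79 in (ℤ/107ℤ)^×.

φ(107) = 107 − 1 = 106 = 2 · 53.
In a cyclic group of order 106, there are φ(d) elements of order d for each divisor d of 106, and zero for non-divisors.
Since 79 ∤ 106, the count is 0.

0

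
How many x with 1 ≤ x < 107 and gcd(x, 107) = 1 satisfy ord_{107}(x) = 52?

0

φ(107) = 107 − 1 = 106 = 2 · 53.
(Z/107Z)^× is cyclic (|G| = 106); a cyclic group of order m has exactly φ(d) elements of each order d | m, and none otherwise.
Since 52 ∤ 106, the count is 0.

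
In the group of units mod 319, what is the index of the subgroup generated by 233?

The order of 233 must divide φ(319) = φ(11·29) = (11−1)·(29−1) = 10·28 = 280 = 2^3 · 5 · 7.
Divisors of 280: 1, 2, 4, 5, 7, 8, 10, 14, 20, 28, 35, 40, 56, 70, 140, 280.
Check 233^d mod 319 for each divisor in increasing order:
233^1 ≡ 233
233^2 ≡ 59
233^4 ≡ 291
233^5 ≡ 175
233^7 ≡ 117
233^8 ≡ 146
233^10 ≡ 1
So ord_319(233) = 10, hence |⟨233⟩| = 10.
Index = |(Z/319Z)^×| / |⟨233⟩| = 280 / 10 = 28.

28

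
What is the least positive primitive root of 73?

φ(73) = 73 − 1 = 72 = 2^3 · 3^2.
Test candidates g = 2, 3, … against the prime factors q ∈ {2, 3} of φ(73): g is a generator iff g^(72/q) ≢ 1 for every such q.
g = 2: 2^36 ≡ 1 — hits 1, so not a primitive root.
g = 3: 3^36 ≡ 1 — hits 1, so not a primitive root.
g = 4: 4^36 ≡ 1 — hits 1, so not a primitive root.
g = 5: 5^36 ≡ 72; 5^24 ≡ 8 — none is 1, so 5 is a primitive root.
So 5 is the smallest generator of (Z/73Z)^×.

5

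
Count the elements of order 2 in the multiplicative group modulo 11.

φ(11) = 11 − 1 = 10 = 2 · 5.
In a cyclic group of order 10, there are φ(d) elements of order d for each divisor d of 10, and zero for non-divisors.
2 | 10, and φ(2) = 2 − 1 = 1.

1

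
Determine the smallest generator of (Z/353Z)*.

3

φ(353) = 353 − 1 = 352 = 2^5 · 11.
Test candidates g = 2, 3, … against the prime factors q ∈ {2, 11} of φ(353): g is a generator iff g^(352/q) ≢ 1 for every such q.
g = 2: 2^176 ≡ 1 — hits 1, so not a primitive root.
g = 3: 3^176 ≡ 352; 3^32 ≡ 140 — none is 1, so 3 is a primitive root.
Hence the least primitive root of 353 is 3.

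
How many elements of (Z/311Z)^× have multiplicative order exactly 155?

120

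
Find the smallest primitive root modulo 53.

φ(53) = 53 − 1 = 52 = 2^2 · 13.
g is a primitive root iff g^(52/q) ≢ 1 (mod 53) for each prime q ∈ {2, 13}.
g = 2: 2^26 ≡ 52; 2^4 ≡ 16 — none is 1, so 2 is a primitive root.
Hence the least primitive root of 53 is 2.

2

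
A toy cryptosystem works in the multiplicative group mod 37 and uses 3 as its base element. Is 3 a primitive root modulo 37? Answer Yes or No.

No

φ(37) = 37 − 1 = 36 = 2^2 · 3^2.
3 is a primitive root mod 37 iff 3^(φ(37)/q) ≢ 1 for every prime q | φ(37), i.e. q ∈ {2, 3}.
3^18 ≡ 1 (mod 37)  [q = 2: ≡ 1 ✗]
3^12 ≡ 10 (mod 37)  [q = 3: ≢ 1 ✓]
The check at q = 2 fails, so 3 generates a proper subgroup.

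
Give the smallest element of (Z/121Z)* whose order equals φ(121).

2

φ(121) = φ(11^2) = 11·(11−1) = 110 = 2 · 5 · 11.
g is a primitive root iff g^(110/q) ≢ 1 (mod 121) for each prime q ∈ {2, 5, 11}.
g = 2: 2^55 ≡ 120; 2^22 ≡ 81; 2^10 ≡ 56 — none is 1, so 2 is a primitive root.
The smallest primitive root modulo 121 is 2.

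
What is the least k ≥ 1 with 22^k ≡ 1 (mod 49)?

The order of 22 must divide φ(49) = φ(7^2) = 7·(7−1) = 42 = 2 · 3 · 7.
Divisors of 42: 1, 2, 3, 6, 7, 14, 21, 42.
Evaluate successive powers at the divisors of 42:
22^1 ≡ 22 (mod 49)
22^2 ≡ 43 (mod 49)
22^3 ≡ 15 (mod 49)
22^6 ≡ 29 (mod 49)
22^7 ≡ 1 (mod 49) ✓
Therefore the multiplicative order of 22 modulo 49 is 7.

7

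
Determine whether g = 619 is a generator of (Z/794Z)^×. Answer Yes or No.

Yes

φ(794) = φ(2)·φ(397) = 1·396 = 396 = 2^2 · 3^2 · 11.
619 is a primitive root mod 794 iff 619^(φ(794)/q) ≢ 1 for every prime q | φ(794), i.e. q ∈ {2, 3, 11}.
619^198 ≡ 793 (mod 794)  [q = 2: ≢ 1 ✓]
619^132 ≡ 759 (mod 794)  [q = 3: ≢ 1 ✓]
619^36 ≡ 687 (mod 794)  [q = 11: ≢ 1 ✓]
All checks pass, so 619 has order 396 and is a primitive root modulo 794.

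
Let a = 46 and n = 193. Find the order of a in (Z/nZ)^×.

48

By Lagrange's theorem, ord_193(46) divides φ(193) = 193 − 1 = 192 = 2^6 · 3.
Divisors of 192: 1, 2, 3, 4, 6, 8, 12, 16, 24, 32, 48, 64, 96, 192.
Evaluate successive powers at the divisors of 192:
46^1 ≡ 46 (mod 193)
46^2 ≡ 186 (mod 193)
46^3 ≡ 64 (mod 193)
46^4 ≡ 49 (mod 193)
46^6 ≡ 43 (mod 193)
46^8 ≡ 85 (mod 193)
46^12 ≡ 112 (mod 193)
46^16 ≡ 84 (mod 193)
46^24 ≡ 192 (mod 193)
46^32 ≡ 108 (mod 193)
46^48 ≡ 1 (mod 193) ✓
So ord_193(46) = 48.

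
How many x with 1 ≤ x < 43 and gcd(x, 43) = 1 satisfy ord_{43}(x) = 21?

12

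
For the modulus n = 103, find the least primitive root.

5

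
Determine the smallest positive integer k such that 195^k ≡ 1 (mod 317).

The order of 195 must divide φ(317) = 317 − 1 = 316 = 2^2 · 79.
Divisors of 316: 1, 2, 4, 79, 158, 316.
Compute 195^d (mod 317) for the divisors d until we hit 1:
195^1 ≡ 195
195^2 ≡ 302
195^4 ≡ 225
195^79 ≡ 203
195^158 ≡ 316
195^316 ≡ 1
Therefore the multiplicative order of 195 modulo 317 is 316.

316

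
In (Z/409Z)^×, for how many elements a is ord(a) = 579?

0

φ(409) = 409 − 1 = 408 = 2^3 · 3 · 17.
(Z/409Z)^× is cyclic (|G| = 408); a cyclic group of order m has exactly φ(d) elements of each order d | m, and none otherwise.
Since 579 ∤ 408, the count is 0.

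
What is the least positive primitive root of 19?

φ(19) = 19 − 1 = 18 = 2 · 3^2.
Test candidates g = 2, 3, … against the prime factors q ∈ {2, 3} of φ(19): g is a generator iff g^(18/q) ≢ 1 for every such q.
g = 2: 2^9 ≡ 18; 2^6 ≡ 7 — none is 1, so 2 is a primitive root.
So 2 is the smallest generator of (Z/19Z)^×.

2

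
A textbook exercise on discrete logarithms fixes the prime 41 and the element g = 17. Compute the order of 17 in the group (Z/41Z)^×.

40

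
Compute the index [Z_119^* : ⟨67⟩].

16

By Lagrange's theorem, ord_119(67) divides φ(119) = φ(7·17) = (7−1)·(17−1) = 6·16 = 96 = 2^5 · 3.
Divisors of 96: 1, 2, 3, 4, 6, 8, 12, 16, 24, 32, 48, 96.
Test each divisor d:
67^1 ≡ 67 (mod 119)
67^2 ≡ 86 (mod 119)
67^3 ≡ 50 (mod 119)
67^4 ≡ 18 (mod 119)
67^6 ≡ 1 (mod 119) ✓
So ord_119(67) = 6, hence |⟨67⟩| = 6.
The index is φ(119) / ord(67) = 96 / 6 = 16.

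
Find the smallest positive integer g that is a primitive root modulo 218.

11

φ(218) = φ(2)·φ(109) = 1·108 = 108 = 2^2 · 3^3.
Test candidates g = 2, 3, … against the prime factors q ∈ {2, 3} of φ(218): g is a generator iff g^(108/q) ≢ 1 for every such q.
g = 2: gcd(2, 218) = 2 > 1, not a unit — skip.
g = 3: 3^54 ≡ 1 — hits 1, so not a primitive root.
g = 4: gcd(4, 218) = 2 > 1, not a unit — skip.
g = 5: 5^54 ≡ 1 — hits 1, so not a primitive root.
g = 6: gcd(6, 218) = 2 > 1, not a unit — skip.
g = 7: 7^54 ≡ 1 — hits 1, so not a primitive root.
g = 8: gcd(8, 218) = 2 > 1, not a unit — skip.
g = 9: 9^54 ≡ 1 — hits 1, so not a primitive root.
g = 10: gcd(10, 218) = 2 > 1, not a unit — skip.
g = 11: 11^54 ≡ 217; 11^36 ≡ 45 — none is 1, so 11 is a primitive root.
So 11 is the smallest generator of (Z/218Z)^×.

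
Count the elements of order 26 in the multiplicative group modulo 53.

12

φ(53) = 53 − 1 = 52 = 2^2 · 13.
(Z/53Z)^× is cyclic (|G| = 52); a cyclic group of order m has exactly φ(d) elements of each order d | m, and none otherwise.
26 = 2 · 13 divides 52, and φ(26) = 12.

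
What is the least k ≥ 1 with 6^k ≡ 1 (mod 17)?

The order of 6 must divide φ(17) = 17 − 1 = 16 = 2^4.
Divisors of 16: 1, 2, 4, 8, 16.
Evaluate successive powers at the divisors of 16:
6^1 ≡ 6
6^2 ≡ 2
6^4 ≡ 4
6^8 ≡ 16
6^16 ≡ 1
Therefore the multiplicative order of 6 modulo 17 is 16.

16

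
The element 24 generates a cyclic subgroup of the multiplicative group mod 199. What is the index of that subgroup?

Since 24 ∈ (Z/199Z)^×, its order divides φ(199) = 199 − 1 = 198 = 2 · 3^2 · 11.
Divisors of 198: 1, 2, 3, 6, 9, 11, 18, 22, 33, 66, 99, 198.
Compute 24^d (mod 199) for the divisors d until we hit 1:
24^1 ≡ 24 (mod 199)
24^2 ≡ 178 (mod 199)
24^3 ≡ 93 (mod 199)
24^6 ≡ 92 (mod 199)
24^9 ≡ 198 (mod 199)
24^11 ≡ 21 (mod 199)
24^18 ≡ 1 (mod 199) ✓
So ord_199(24) = 18, hence |⟨24⟩| = 18.
The index is φ(199) / ord(24) = 198 / 18 = 11.

11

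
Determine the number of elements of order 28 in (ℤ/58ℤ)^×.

12

φ(58) = φ(2)·φ(29) = 1·28 = 28 = 2^2 · 7.
Since (Z/58Z)^× is cyclic of order 28, the number of elements of order d is φ(d) when d | 28 and 0 otherwise.
28 = 2^2 · 7 divides 28, and φ(28) = 12.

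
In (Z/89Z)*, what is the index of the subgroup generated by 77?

By Lagrange's theorem, ord_89(77) divides φ(89) = 89 − 1 = 88 = 2^3 · 11.
Divisors of 88: 1, 2, 4, 8, 11, 22, 44, 88.
Test each divisor d:
77^1 ≡ 77 (mod 89)
77^2 ≡ 55 (mod 89)
77^4 ≡ 88 (mod 89)
77^8 ≡ 1 (mod 89) ✓
The order of 77 is 8, so the subgroup it generates has 8 elements.
The index is φ(89) / ord(77) = 88 / 8 = 11.

11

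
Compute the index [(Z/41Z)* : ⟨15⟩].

1

Since 15 ∈ (Z/41Z)^×, its order divides φ(41) = 41 − 1 = 40 = 2^3 · 5.
Divisors of 40: 1, 2, 4, 5, 8, 10, 20, 40.
Evaluate successive powers at the divisors of 40:
15^1 ≡ 15
15^2 ≡ 20
15^4 ≡ 31
15^5 ≡ 14
15^8 ≡ 18
15^10 ≡ 32
15^20 ≡ 40
15^40 ≡ 1
Thus |⟨15⟩| = ord(15) = 40.
[(Z/41Z)^× : ⟨15⟩] = 40/40 = 1.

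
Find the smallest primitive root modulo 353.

3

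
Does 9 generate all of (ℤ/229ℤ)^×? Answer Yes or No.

φ(229) = 229 − 1 = 228 = 2^2 · 3 · 19.
9 is a primitive root mod 229 iff 9^(φ(229)/q) ≢ 1 for every prime q | φ(229), i.e. q ∈ {2, 3, 19}.
9^114 ≡ 1 (mod 229)  [q = 2: ≡ 1 ✗]
9^76 ≡ 94 (mod 229)  [q = 3: ≢ 1 ✓]
9^12 ≡ 44 (mod 229)  [q = 19: ≢ 1 ✓]
9^114 ≡ 1 shows ord(9) | 114, strictly less than φ(229); not a primitive root.

No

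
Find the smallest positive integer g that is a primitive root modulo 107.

2

φ(107) = 107 − 1 = 106 = 2 · 53.
Test candidates g = 2, 3, … against the prime factors q ∈ {2, 53} of φ(107): g is a generator iff g^(106/q) ≢ 1 for every such q.
g = 2: 2^53 ≡ 106; 2^2 ≡ 4 — none is 1, so 2 is a primitive root.
The smallest primitive root modulo 107 is 2.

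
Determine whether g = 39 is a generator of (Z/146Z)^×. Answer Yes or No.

φ(146) = φ(2)·φ(73) = 1·72 = 72 = 2^3 · 3^2.
39 is a primitive root mod 146 iff 39^(φ(146)/q) ≢ 1 for every prime q | φ(146), i.e. q ∈ {2, 3}.
39^36 ≡ 145 (mod 146)  [q = 2: ≢ 1 ✓]
39^24 ≡ 137 (mod 146)  [q = 3: ≢ 1 ✓]
All checks pass, so 39 has order 72 and is a primitive root modulo 146.

Yes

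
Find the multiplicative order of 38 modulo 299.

22

ord(38) | φ(299) = φ(13·23) = (13−1)·(23−1) = 12·22 = 264 = 2^3 · 3 · 11.
Divisors of 264: 1, 2, 3, 4, 6, 8, 11, 12, 22, 24, 33, 44, 66, 88, 132, 264.
Check 38^d mod 299 for each divisor in increasing order:
38^1 ≡ 38 (mod 299)
38^2 ≡ 248 (mod 299)
38^3 ≡ 155 (mod 299)
38^4 ≡ 209 (mod 299)
38^6 ≡ 105 (mod 299)
38^8 ≡ 27 (mod 299)
38^11 ≡ 298 (mod 299)
38^12 ≡ 261 (mod 299)
38^22 ≡ 1 (mod 299) ✓
Hence ord(38) = 22.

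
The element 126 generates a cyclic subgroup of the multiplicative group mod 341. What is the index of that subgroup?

ord(126) | φ(341) = φ(11·31) = (11−1)·(31−1) = 10·30 = 300 = 2^2 · 3 · 5^2.
Divisors of 300: 1, 2, 3, 4, 5, 6, 10, 12, 15, 20, 25, 30, 50, 60, 75, 100, 150, 300.
Test each divisor d:
126^1 ≡ 126 (mod 341)
126^2 ≡ 190 (mod 341)
126^3 ≡ 70 (mod 341)
126^4 ≡ 295 (mod 341)
126^5 ≡ 1 (mod 341) ✓
The order of 126 is 5, so the subgroup it generates has 5 elements.
[(Z/341Z)^× : ⟨126⟩] = 300/5 = 60.

60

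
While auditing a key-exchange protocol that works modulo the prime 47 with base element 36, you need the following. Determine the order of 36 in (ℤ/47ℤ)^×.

ord(36) | φ(47) = 47 − 1 = 46 = 2 · 23.
Divisors of 46: 1, 2, 23, 46.
Test each divisor d:
36^1 ≡ 36 (mod 47)
36^2 ≡ 27 (mod 47)
36^23 ≡ 1 (mod 47) ✓
Therefore the multiplicative order of 36 modulo 47 is 23.

23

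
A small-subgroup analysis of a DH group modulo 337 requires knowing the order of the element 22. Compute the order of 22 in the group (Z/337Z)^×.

By Lagrange's theorem, ord_337(22) divides φ(337) = 337 − 1 = 336 = 2^4 · 3 · 7.
Divisors of 336: 1, 2, 3, 4, 6, 7, 8, 12, 14, 16, 21, 24, 28, 42, 48, 56, 84, 112, 168, 336.
Check 22^d mod 337 for each divisor in increasing order:
22^1 ≡ 22 (mod 337)
22^2 ≡ 147 (mod 337)
22^3 ≡ 201 (mod 337)
22^4 ≡ 41 (mod 337)
22^6 ≡ 298 (mod 337)
22^7 ≡ 153 (mod 337)
22^8 ≡ 333 (mod 337)
22^12 ≡ 173 (mod 337)
22^14 ≡ 156 (mod 337)
22^16 ≡ 16 (mod 337)
22^21 ≡ 278 (mod 337)
22^24 ≡ 273 (mod 337)
22^28 ≡ 72 (mod 337)
22^42 ≡ 111 (mod 337)
22^48 ≡ 52 (mod 337)
22^56 ≡ 129 (mod 337)
22^84 ≡ 189 (mod 337)
22^112 ≡ 128 (mod 337)
22^168 ≡ 336 (mod 337)
22^336 ≡ 1 (mod 337) ✓
Hence ord(22) = 336.

336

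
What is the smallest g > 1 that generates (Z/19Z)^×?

2

φ(19) = 19 − 1 = 18 = 2 · 3^2.
g is a primitive root iff g^(18/q) ≢ 1 (mod 19) for each prime q ∈ {2, 3}.
g = 2: 2^9 ≡ 18; 2^6 ≡ 7 — none is 1, so 2 is a primitive root.
So 2 is the smallest generator of (Z/19Z)^×.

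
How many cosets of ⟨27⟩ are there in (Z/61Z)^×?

6

By Lagrange's theorem, ord_61(27) divides φ(61) = 61 − 1 = 60 = 2^2 · 3 · 5.
Divisors of 60: 1, 2, 3, 4, 5, 6, 10, 12, 15, 20, 30, 60.
Check 27^d mod 61 for each divisor in increasing order:
27^1 ≡ 27
27^2 ≡ 58
27^3 ≡ 41
27^4 ≡ 9
27^5 ≡ 60
27^6 ≡ 34
27^10 ≡ 1
The order of 27 is 10, so the subgroup it generates has 10 elements.
The index is φ(61) / ord(27) = 60 / 10 = 6.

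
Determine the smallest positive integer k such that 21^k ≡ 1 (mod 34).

4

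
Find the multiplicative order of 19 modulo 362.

4

Since 19 ∈ (Z/362Z)^×, its order divides φ(362) = φ(2)·φ(181) = 1·180 = 180 = 2^2 · 3^2 · 5.
Divisors of 180: 1, 2, 3, 4, 5, 6, 9, 10, 12, 15, 18, 20, 30, 36, 45, 60, 90, 180.
Evaluate successive powers at the divisors of 180:
19^1 ≡ 19 (mod 362)
19^2 ≡ 361 (mod 362)
19^3 ≡ 343 (mod 362)
19^4 ≡ 1 (mod 362) ✓
So ord_362(19) = 4.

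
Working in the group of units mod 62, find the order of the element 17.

30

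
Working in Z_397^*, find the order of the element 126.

11

Since 126 ∈ (Z/397Z)^×, its order divides φ(397) = 397 − 1 = 396 = 2^2 · 3^2 · 11.
Divisors of 396: 1, 2, 3, 4, 6, 9, 11, 12, 18, 22, 33, 36, 44, 66, 99, 132, 198, 396.
Test each divisor d:
126^1 ≡ 126 (mod 397)
126^2 ≡ 393 (mod 397)
126^3 ≡ 290 (mod 397)
126^4 ≡ 16 (mod 397)
126^6 ≡ 333 (mod 397)
126^9 ≡ 99 (mod 397)
126^11 ≡ 1 (mod 397) ✓
Therefore the multiplicative order of 126 modulo 397 is 11.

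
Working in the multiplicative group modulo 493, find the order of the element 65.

ord(65) | φ(493) = φ(17·29) = (17−1)·(29−1) = 16·28 = 448 = 2^6 · 7.
Divisors of 448: 1, 2, 4, 7, 8, 14, 16, 28, 32, 56, 64, 112, 224, 448.
Compute 65^d (mod 493) for the divisors d until we hit 1:
65^1 ≡ 65 (mod 493)
65^2 ≡ 281 (mod 493)
65^4 ≡ 81 (mod 493)
65^7 ≡ 465 (mod 493)
65^8 ≡ 152 (mod 493)
65^14 ≡ 291 (mod 493)
65^16 ≡ 426 (mod 493)
65^28 ≡ 378 (mod 493)
65^32 ≡ 52 (mod 493)
65^56 ≡ 407 (mod 493)
65^64 ≡ 239 (mod 493)
65^112 ≡ 1 (mod 493) ✓
Hence ord(65) = 112.

112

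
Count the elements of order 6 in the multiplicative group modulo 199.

2

φ(199) = 199 − 1 = 198 = 2 · 3^2 · 11.
(Z/199Z)^× is cyclic (|G| = 198); a cyclic group of order m has exactly φ(d) elements of each order d | m, and none otherwise.
6 = 2 · 3 divides 198, and φ(6) = 2.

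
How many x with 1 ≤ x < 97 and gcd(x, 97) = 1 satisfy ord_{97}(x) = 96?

φ(97) = 97 − 1 = 96 = 2^5 · 3.
In a cyclic group of order 96, there are φ(d) elements of order d for each divisor d of 96, and zero for non-divisors.
96 = 2^5 · 3 divides 96, and φ(96) = 32.

32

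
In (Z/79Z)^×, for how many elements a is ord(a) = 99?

φ(79) = 79 − 1 = 78 = 2 · 3 · 13.
(Z/79Z)^× is cyclic (|G| = 78); a cyclic group of order m has exactly φ(d) elements of each order d | m, and none otherwise.
99 does not divide 78, so no element of (Z/79Z)^× has order 99.

0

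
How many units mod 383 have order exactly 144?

0

φ(383) = 383 − 1 = 382 = 2 · 191.
(Z/383Z)^× is cyclic (|G| = 382); a cyclic group of order m has exactly φ(d) elements of each order d | m, and none otherwise.
Since 144 ∤ 382, the count is 0.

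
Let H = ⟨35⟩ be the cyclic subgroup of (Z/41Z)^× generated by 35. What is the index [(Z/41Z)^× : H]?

1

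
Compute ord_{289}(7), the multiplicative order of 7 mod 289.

ord(7) | φ(289) = φ(17^2) = 17·(17−1) = 272 = 2^4 · 17.
Divisors of 272: 1, 2, 4, 8, 16, 17, 34, 68, 136, 272.
Check 7^d mod 289 for each divisor in increasing order:
7^1 ≡ 7
7^2 ≡ 49
7^4 ≡ 89
7^8 ≡ 118
7^16 ≡ 52
7^17 ≡ 75
7^34 ≡ 134
7^68 ≡ 38
7^136 ≡ 288
7^272 ≡ 1
Therefore the multiplicative order of 7 modulo 289 is 272.

272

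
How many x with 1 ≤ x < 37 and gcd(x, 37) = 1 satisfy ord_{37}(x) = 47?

φ(37) = 37 − 1 = 36 = 2^2 · 3^2.
Since (Z/37Z)^× is cyclic of order 36, the number of elements of order d is φ(d) when d | 36 and 0 otherwise.
Since 47 ∤ 36, the count is 0.

0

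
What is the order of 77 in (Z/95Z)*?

ord(77) | φ(95) = φ(5·19) = (5−1)·(19−1) = 4·18 = 72 = 2^3 · 3^2.
Divisors of 72: 1, 2, 3, 4, 6, 8, 9, 12, 18, 24, 36, 72.
Check 77^d mod 95 for each divisor in increasing order:
77^1 ≡ 77 (mod 95)
77^2 ≡ 39 (mod 95)
77^3 ≡ 58 (mod 95)
77^4 ≡ 1 (mod 95) ✓
The smallest such exponent is 4, so the order of 77 is 4.

4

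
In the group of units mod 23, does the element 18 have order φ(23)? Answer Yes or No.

No

φ(23) = 23 − 1 = 22 = 2 · 11.
18 is a primitive root mod 23 iff 18^(φ(23)/q) ≢ 1 for every prime q | φ(23), i.e. q ∈ {2, 11}.
18^11 ≡ 1 (mod 23)  [q = 2: ≡ 1 ✗]
18^2 ≡ 2 (mod 23)  [q = 11: ≢ 1 ✓]
The check at q = 2 fails, so 18 generates a proper subgroup.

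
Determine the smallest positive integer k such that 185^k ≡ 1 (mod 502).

250

ord(185) | φ(502) = φ(2)·φ(251) = 1·250 = 250 = 2 · 5^3.
Divisors of 250: 1, 2, 5, 10, 25, 50, 125, 250.
Check 185^d mod 502 for each divisor in increasing order:
185^1 ≡ 185 (mod 502)
185^2 ≡ 89 (mod 502)
185^5 ≡ 47 (mod 502)
185^10 ≡ 201 (mod 502)
185^25 ≡ 283 (mod 502)
185^50 ≡ 271 (mod 502)
185^125 ≡ 501 (mod 502)
185^250 ≡ 1 (mod 502) ✓
So ord_502(185) = 250.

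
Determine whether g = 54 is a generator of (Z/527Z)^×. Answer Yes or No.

No

527 = 17 · 31 is a product of two distinct odd primes, so (Z/527Z)^× ≅ (Z/17Z)^× × (Z/31Z)^× is not cyclic.
No primitive root modulo 527 exists; in particular 54 is not one.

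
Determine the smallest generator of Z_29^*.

φ(29) = 29 − 1 = 28 = 2^2 · 7.
Test candidates g = 2, 3, … against the prime factors q ∈ {2, 7} of φ(29): g is a generator iff g^(28/q) ≢ 1 for every such q.
g = 2: 2^14 ≡ 28; 2^4 ≡ 16 — none is 1, so 2 is a primitive root.
The smallest primitive root modulo 29 is 2.

2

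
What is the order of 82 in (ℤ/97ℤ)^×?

96

Since 82 ∈ (Z/97Z)^×, its order divides φ(97) = 97 − 1 = 96 = 2^5 · 3.
Divisors of 96: 1, 2, 3, 4, 6, 8, 12, 16, 24, 32, 48, 96.
Evaluate successive powers at the divisors of 96:
82^1 ≡ 82 (mod 97)
82^2 ≡ 31 (mod 97)
82^3 ≡ 20 (mod 97)
82^4 ≡ 88 (mod 97)
82^6 ≡ 12 (mod 97)
82^8 ≡ 81 (mod 97)
82^12 ≡ 47 (mod 97)
82^16 ≡ 62 (mod 97)
82^24 ≡ 75 (mod 97)
82^32 ≡ 61 (mod 97)
82^48 ≡ 96 (mod 97)
82^96 ≡ 1 (mod 97) ✓
Hence ord(82) = 96.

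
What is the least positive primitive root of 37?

2

φ(37) = 37 − 1 = 36 = 2^2 · 3^2.
Test candidates g = 2, 3, … against the prime factors q ∈ {2, 3} of φ(37): g is a generator iff g^(36/q) ≢ 1 for every such q.
g = 2: 2^18 ≡ 36; 2^12 ≡ 26 — none is 1, so 2 is a primitive root.
The smallest primitive root modulo 37 is 2.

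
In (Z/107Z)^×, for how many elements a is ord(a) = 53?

52

φ(107) = 107 − 1 = 106 = 2 · 53.
In a cyclic group of order 106, there are φ(d) elements of order d for each divisor d of 106, and zero for non-divisors.
53 | 106, and φ(53) = 53 − 1 = 52.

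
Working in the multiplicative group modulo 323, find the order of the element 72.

36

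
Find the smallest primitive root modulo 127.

3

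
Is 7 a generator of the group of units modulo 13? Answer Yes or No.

Yes

φ(13) = 13 − 1 = 12 = 2^2 · 3.
7 is a primitive root mod 13 iff 7^(φ(13)/q) ≢ 1 for every prime q | φ(13), i.e. q ∈ {2, 3}.
7^6 ≡ 12 (mod 13)  [q = 2: ≢ 1 ✓]
7^4 ≡ 9 (mod 13)  [q = 3: ≢ 1 ✓]
None equal 1, so ord_13(7) = 12: 7 is a primitive root.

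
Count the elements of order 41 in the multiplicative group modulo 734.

0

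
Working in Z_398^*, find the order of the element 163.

ord(163) | φ(398) = φ(2)·φ(199) = 1·198 = 198 = 2 · 3^2 · 11.
Divisors of 198: 1, 2, 3, 6, 9, 11, 18, 22, 33, 66, 99, 198.
Evaluate successive powers at the divisors of 198:
163^1 ≡ 163 (mod 398)
163^2 ≡ 301 (mod 398)
163^3 ≡ 109 (mod 398)
163^6 ≡ 339 (mod 398)
163^9 ≡ 335 (mod 398)
163^11 ≡ 141 (mod 398)
163^18 ≡ 387 (mod 398)
163^22 ≡ 379 (mod 398)
163^33 ≡ 107 (mod 398)
163^66 ≡ 305 (mod 398)
163^99 ≡ 397 (mod 398)
163^198 ≡ 1 (mod 398) ✓
Hence ord(163) = 198.

198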